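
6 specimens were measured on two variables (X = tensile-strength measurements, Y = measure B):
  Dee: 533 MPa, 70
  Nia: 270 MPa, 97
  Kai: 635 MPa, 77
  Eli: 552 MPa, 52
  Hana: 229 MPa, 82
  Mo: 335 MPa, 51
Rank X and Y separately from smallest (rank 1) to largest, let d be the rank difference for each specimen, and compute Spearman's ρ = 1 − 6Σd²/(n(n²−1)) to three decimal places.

Ranks of variable 1: 4, 2, 6, 5, 1, 3
Ranks of variable 2: 3, 6, 4, 2, 5, 1
d = r₁ − r₂: 1, -4, 2, 3, -4, 2
d²: 1, 16, 4, 9, 16, 4; Σd² = 50
ρ = 1 − 6·50/(6·35) = 1 − 300/210 = -0.429

-0.429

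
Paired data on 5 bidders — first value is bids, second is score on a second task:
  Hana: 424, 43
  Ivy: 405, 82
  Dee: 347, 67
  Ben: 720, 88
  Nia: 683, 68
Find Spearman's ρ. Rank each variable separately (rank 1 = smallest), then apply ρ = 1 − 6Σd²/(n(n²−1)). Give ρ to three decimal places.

0.500

Ranks of variable 1: 3, 2, 1, 5, 4
Ranks of variable 2: 1, 4, 2, 5, 3
d = r₁ − r₂: 2, -2, -1, 0, 1
d²: 4, 4, 1, 0, 1; Σd² = 10
ρ = 1 − 6·10/(5·24) = 1 − 60/120 = 0.500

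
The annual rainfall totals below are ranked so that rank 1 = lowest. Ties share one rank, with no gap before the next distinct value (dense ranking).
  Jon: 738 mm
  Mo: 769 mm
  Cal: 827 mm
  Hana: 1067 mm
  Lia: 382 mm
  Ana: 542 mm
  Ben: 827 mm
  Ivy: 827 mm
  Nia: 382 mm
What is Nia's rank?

Sorted (ascending): 382, 382, 542, 738, 769, 827, 827, 827, 1067
The 2 values of 382 share dense rank 1.
The 3 values of 827 share dense rank 5.
Remaining distinct values take the next consecutive integers.
Nia has value 382 mm → rank 1.

1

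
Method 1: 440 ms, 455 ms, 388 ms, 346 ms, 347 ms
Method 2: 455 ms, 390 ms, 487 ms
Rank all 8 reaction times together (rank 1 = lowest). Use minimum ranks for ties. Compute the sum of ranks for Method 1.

17

Sorted (ascending): 346, 347, 388, 390, 440, 455, 455, 487
The 2 values of 455 occupy positions 6–7 → each gets rank 6.
Method 1 values → pooled ranks: 440→5, 455→6, 388→3, 346→1, 347→2
Rank sum = 5 + 6 + 3 + 1 + 2 = 17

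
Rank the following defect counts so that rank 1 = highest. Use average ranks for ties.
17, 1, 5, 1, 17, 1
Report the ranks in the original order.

Sorted (descending): 17, 17, 5, 1, 1, 1
The 2 values of 17 occupy positions 1–2 → average rank (1+2)/2 = 1.5.
The 3 values of 1 occupy positions 4–6 → average rank 5.

1.5, 5, 3, 5, 1.5, 5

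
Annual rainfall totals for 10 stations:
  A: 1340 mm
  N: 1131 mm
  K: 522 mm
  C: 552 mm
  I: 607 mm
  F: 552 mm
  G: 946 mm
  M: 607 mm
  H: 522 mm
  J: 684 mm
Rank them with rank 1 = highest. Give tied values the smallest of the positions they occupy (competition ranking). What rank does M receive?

Sorted (descending): 1340, 1131, 946, 684, 607, 607, 552, 552, 522, 522
The 2 values of 607 occupy positions 5–6 → each gets rank 5.
The 2 values of 552 occupy positions 7–8 → each gets rank 7.
The 2 values of 522 occupy positions 9–10 → each gets rank 9.
M has value 607 mm → rank 5.

5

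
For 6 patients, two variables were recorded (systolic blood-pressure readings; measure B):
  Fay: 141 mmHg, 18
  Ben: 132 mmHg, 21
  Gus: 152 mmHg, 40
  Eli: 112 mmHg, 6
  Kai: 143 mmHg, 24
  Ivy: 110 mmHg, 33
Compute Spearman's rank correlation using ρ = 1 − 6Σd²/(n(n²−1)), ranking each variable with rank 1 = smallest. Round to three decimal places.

Ranks of variable 1: 4, 3, 6, 2, 5, 1
Ranks of variable 2: 2, 3, 6, 1, 4, 5
d = r₁ − r₂: 2, 0, 0, 1, 1, -4
d²: 4, 0, 0, 1, 1, 16; Σd² = 22
ρ = 1 − 6·22/(6·35) = 1 − 132/210 = 0.371

0.371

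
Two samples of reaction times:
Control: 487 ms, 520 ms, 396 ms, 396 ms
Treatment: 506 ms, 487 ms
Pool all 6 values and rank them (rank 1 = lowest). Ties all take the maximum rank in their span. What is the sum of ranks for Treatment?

9

Sorted (ascending): 396, 396, 487, 487, 506, 520
The 2 values of 396 occupy positions 1–2 → each gets rank 2.
The 2 values of 487 occupy positions 3–4 → each gets rank 4.
Treatment values → pooled ranks: 506→5, 487→4
Rank sum = 5 + 4 = 9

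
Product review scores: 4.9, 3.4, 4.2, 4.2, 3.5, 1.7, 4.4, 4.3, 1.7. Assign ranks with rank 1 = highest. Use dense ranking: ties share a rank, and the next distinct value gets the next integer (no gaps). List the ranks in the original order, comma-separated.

1, 6, 4, 4, 5, 7, 2, 3, 7

Sorted (descending): 4.9, 4.4, 4.3, 4.2, 4.2, 3.5, 3.4, 1.7, 1.7
The 2 values of 4.2 share dense rank 4.
The 2 values of 1.7 share dense rank 7.
Remaining distinct values take the next consecutive integers.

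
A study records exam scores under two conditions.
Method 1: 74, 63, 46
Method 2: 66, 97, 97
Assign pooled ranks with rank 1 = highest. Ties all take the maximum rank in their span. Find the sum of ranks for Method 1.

Sorted (descending): 97, 97, 74, 66, 63, 46
The 2 values of 97 occupy positions 1–2 → each gets rank 2.
Method 1 values → pooled ranks: 74→3, 63→5, 46→6
Rank sum = 3 + 5 + 6 = 14

14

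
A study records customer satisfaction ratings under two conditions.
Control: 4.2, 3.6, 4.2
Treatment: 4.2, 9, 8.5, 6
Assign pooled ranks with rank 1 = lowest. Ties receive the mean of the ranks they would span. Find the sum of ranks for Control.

Sorted (ascending): 3.6, 4.2, 4.2, 4.2, 6, 8.5, 9
The 3 values of 4.2 occupy positions 2–4 → average rank 3.
Control values → pooled ranks: 4.2→3, 3.6→1, 4.2→3
Rank sum = 3 + 1 + 3 = 7

7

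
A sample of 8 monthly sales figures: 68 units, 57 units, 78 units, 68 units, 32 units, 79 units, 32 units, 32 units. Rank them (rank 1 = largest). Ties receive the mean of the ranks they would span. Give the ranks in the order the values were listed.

3.5, 5, 2, 3.5, 7, 1, 7, 7

Sorted (descending): 79, 78, 68, 68, 57, 32, 32, 32
The 2 values of 68 occupy positions 3–4 → average rank (3+4)/2 = 3.5.
The 3 values of 32 occupy positions 6–8 → average rank 7.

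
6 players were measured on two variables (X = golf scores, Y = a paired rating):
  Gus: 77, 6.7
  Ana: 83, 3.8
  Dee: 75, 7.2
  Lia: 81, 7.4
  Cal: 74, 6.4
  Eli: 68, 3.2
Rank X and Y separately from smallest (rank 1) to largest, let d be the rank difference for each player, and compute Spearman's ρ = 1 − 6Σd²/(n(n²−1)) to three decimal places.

0.371

Ranks of variable 1: 4, 6, 3, 5, 2, 1
Ranks of variable 2: 4, 2, 5, 6, 3, 1
d = r₁ − r₂: 0, 4, -2, -1, -1, 0
d²: 0, 16, 4, 1, 1, 0; Σd² = 22
ρ = 1 − 6·22/(6·35) = 1 − 132/210 = 0.371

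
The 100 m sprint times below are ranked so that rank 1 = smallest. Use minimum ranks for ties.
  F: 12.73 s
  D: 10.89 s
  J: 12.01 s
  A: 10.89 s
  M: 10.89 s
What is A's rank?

1

Sorted (ascending): 10.89, 10.89, 10.89, 12.01, 12.73
The 3 values of 10.89 occupy positions 1–3 → each gets rank 1.
A has value 10.89 s → rank 1.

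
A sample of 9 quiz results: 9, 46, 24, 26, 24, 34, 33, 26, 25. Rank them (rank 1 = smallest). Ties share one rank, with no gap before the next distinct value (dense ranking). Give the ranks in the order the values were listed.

Sorted (ascending): 9, 24, 24, 25, 26, 26, 33, 34, 46
The 2 values of 24 share dense rank 2.
The 2 values of 26 share dense rank 4.
Remaining distinct values take the next consecutive integers.

1, 7, 2, 4, 2, 6, 5, 4, 3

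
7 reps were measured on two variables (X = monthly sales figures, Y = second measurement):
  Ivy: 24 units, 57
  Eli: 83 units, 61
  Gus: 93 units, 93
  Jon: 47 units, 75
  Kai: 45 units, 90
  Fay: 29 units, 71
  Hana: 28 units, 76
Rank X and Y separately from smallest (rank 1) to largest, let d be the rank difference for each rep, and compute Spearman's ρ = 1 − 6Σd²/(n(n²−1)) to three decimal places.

Ranks of variable 1: 1, 6, 7, 5, 4, 3, 2
Ranks of variable 2: 1, 2, 7, 4, 6, 3, 5
d = r₁ − r₂: 0, 4, 0, 1, -2, 0, -3
d²: 0, 16, 0, 1, 4, 0, 9; Σd² = 30
ρ = 1 − 6·30/(7·48) = 1 − 180/336 = 0.464

0.464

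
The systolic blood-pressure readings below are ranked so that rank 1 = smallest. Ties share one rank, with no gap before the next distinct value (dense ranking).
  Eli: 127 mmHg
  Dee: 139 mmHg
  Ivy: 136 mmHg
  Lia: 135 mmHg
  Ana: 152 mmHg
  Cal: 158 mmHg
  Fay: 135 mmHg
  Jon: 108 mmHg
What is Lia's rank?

3

Sorted (ascending): 108, 127, 135, 135, 136, 139, 152, 158
The 2 values of 135 share dense rank 3.
Remaining distinct values take the next consecutive integers.
Lia has value 135 mmHg → rank 3.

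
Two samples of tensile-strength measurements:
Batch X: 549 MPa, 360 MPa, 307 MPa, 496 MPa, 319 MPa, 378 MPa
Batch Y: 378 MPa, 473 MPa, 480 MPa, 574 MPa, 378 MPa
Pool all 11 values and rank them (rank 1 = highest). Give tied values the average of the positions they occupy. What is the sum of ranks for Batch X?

42

Sorted (descending): 574, 549, 496, 480, 473, 378, 378, 378, 360, 319, 307
The 3 values of 378 occupy positions 6–8 → average rank 7.
Batch X values → pooled ranks: 549→2, 360→9, 307→11, 496→3, 319→10, 378→7
Rank sum = 2 + 9 + 11 + 3 + 10 + 7 = 42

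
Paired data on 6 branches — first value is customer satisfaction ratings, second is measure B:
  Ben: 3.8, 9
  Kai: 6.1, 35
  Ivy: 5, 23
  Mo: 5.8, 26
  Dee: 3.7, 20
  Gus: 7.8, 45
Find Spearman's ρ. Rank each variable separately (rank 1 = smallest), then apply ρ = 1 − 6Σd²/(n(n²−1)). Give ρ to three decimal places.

Ranks of variable 1: 2, 5, 3, 4, 1, 6
Ranks of variable 2: 1, 5, 3, 4, 2, 6
d = r₁ − r₂: 1, 0, 0, 0, -1, 0
d²: 1, 0, 0, 0, 1, 0; Σd² = 2
ρ = 1 − 6·2/(6·35) = 1 − 12/210 = 0.943

0.943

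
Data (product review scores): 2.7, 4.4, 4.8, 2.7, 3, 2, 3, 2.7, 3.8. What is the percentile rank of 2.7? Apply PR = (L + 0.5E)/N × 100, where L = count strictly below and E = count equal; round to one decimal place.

N = 9.
Strictly below 2.7: 1. Equal to 2.7: 3.
PR = (1 + 0.5·3)/9 × 100 = 27.8

27.8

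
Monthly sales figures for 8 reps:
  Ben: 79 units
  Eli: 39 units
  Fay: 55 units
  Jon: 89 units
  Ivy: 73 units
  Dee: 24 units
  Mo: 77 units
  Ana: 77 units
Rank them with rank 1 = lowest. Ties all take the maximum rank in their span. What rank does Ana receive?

Sorted (ascending): 24, 39, 55, 73, 77, 77, 79, 89
The 2 values of 77 occupy positions 5–6 → each gets rank 6.
Ana has value 77 units → rank 6.

6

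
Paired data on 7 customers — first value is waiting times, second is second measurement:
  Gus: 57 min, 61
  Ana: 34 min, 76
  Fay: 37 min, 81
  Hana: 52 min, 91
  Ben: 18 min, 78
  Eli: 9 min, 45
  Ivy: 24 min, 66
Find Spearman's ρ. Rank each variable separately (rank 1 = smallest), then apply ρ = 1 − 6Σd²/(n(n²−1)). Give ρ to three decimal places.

Ranks of variable 1: 7, 4, 5, 6, 2, 1, 3
Ranks of variable 2: 2, 4, 6, 7, 5, 1, 3
d = r₁ − r₂: 5, 0, -1, -1, -3, 0, 0
d²: 25, 0, 1, 1, 9, 0, 0; Σd² = 36
ρ = 1 − 6·36/(7·48) = 1 − 216/336 = 0.357

0.357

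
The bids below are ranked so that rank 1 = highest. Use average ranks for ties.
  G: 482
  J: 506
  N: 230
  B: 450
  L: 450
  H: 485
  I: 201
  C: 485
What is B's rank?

Sorted (descending): 506, 485, 485, 482, 450, 450, 230, 201
The 2 values of 485 occupy positions 2–3 → average rank (2+3)/2 = 2.5.
The 2 values of 450 occupy positions 5–6 → average rank (5+6)/2 = 5.5.
B has value 450 → rank 5.5.

5.5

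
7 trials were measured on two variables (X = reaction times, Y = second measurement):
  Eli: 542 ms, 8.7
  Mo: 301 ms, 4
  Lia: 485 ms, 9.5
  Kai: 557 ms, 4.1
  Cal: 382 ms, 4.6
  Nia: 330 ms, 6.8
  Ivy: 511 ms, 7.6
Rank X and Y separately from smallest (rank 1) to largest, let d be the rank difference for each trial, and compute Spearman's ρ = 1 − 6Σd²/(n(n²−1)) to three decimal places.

Ranks of variable 1: 6, 1, 4, 7, 3, 2, 5
Ranks of variable 2: 6, 1, 7, 2, 3, 4, 5
d = r₁ − r₂: 0, 0, -3, 5, 0, -2, 0
d²: 0, 0, 9, 25, 0, 4, 0; Σd² = 38
ρ = 1 − 6·38/(7·48) = 1 − 228/336 = 0.321

0.321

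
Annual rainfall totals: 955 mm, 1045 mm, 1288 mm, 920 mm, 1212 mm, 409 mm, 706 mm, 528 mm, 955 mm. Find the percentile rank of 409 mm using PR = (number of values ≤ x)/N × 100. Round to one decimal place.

N = 9.
Strictly below 409: 0. Equal to 409: 1.
PR = 1/9 × 100 = 11.1

11.1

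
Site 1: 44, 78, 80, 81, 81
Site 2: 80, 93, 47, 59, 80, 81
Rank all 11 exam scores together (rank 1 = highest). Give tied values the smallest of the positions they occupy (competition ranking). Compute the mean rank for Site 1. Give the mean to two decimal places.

Sorted (descending): 93, 81, 81, 81, 80, 80, 80, 78, 59, 47, 44
The 3 values of 81 occupy positions 2–4 → each gets rank 2.
The 3 values of 80 occupy positions 5–7 → each gets rank 5.
Site 1 values → pooled ranks: 44→11, 78→8, 80→5, 81→2, 81→2
Mean rank = (11 + 8 + 5 + 2 + 2) / 5 = 5.60

5.60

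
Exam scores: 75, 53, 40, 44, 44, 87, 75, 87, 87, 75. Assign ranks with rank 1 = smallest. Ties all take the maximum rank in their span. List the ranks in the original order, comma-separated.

7, 4, 1, 3, 3, 10, 7, 10, 10, 7

Sorted (ascending): 40, 44, 44, 53, 75, 75, 75, 87, 87, 87
The 2 values of 44 occupy positions 2–3 → each gets rank 3.
The 3 values of 75 occupy positions 5–7 → each gets rank 7.
The 3 values of 87 occupy positions 8–10 → each gets rank 10.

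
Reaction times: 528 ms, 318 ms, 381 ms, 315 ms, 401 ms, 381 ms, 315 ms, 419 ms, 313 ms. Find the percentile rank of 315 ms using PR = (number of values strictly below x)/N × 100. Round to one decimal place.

11.1

N = 9.
Strictly below 315: 1. Equal to 315: 2.
PR = 1/9 × 100 = 11.1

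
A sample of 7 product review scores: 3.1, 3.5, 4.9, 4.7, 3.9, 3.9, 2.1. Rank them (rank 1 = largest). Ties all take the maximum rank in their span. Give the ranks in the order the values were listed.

Sorted (descending): 4.9, 4.7, 3.9, 3.9, 3.5, 3.1, 2.1
The 2 values of 3.9 occupy positions 3–4 → each gets rank 4.

6, 5, 1, 2, 4, 4, 7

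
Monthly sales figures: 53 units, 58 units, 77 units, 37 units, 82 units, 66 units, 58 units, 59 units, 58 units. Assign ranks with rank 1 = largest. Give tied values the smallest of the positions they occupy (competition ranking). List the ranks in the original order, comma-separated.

Sorted (descending): 82, 77, 66, 59, 58, 58, 58, 53, 37
The 3 values of 58 occupy positions 5–7 → each gets rank 5.

8, 5, 2, 9, 1, 3, 5, 4, 5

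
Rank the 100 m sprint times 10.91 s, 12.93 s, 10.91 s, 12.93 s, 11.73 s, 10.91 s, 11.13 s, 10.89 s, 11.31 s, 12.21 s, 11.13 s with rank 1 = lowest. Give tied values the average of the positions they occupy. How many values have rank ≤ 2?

1

Sorted (ascending): 10.89, 10.91, 10.91, 10.91, 11.13, 11.13, 11.31, 11.73, 12.21, 12.93, 12.93
The 3 values of 10.91 occupy positions 2–4 → average rank 3.
The 2 values of 11.13 occupy positions 5–6 → average rank (5+6)/2 = 5.5.
The 2 values of 12.93 occupy positions 10–11 → average rank (10+11)/2 = 10.5.
Ranks ≤ 2: {1} → 1 value.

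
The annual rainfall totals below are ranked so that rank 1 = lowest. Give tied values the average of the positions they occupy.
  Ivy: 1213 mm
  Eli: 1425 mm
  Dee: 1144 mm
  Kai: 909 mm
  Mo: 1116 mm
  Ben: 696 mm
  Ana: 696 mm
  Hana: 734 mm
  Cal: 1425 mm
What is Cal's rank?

8.5

Sorted (ascending): 696, 696, 734, 909, 1116, 1144, 1213, 1425, 1425
The 2 values of 696 occupy positions 1–2 → average rank (1+2)/2 = 1.5.
The 2 values of 1425 occupy positions 8–9 → average rank (8+9)/2 = 8.5.
Cal has value 1425 mm → rank 8.5.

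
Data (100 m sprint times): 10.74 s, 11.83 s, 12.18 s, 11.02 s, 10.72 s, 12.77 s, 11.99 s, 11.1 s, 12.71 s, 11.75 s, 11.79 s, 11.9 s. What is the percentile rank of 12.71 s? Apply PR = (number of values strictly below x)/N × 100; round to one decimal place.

83.3

N = 12.
Strictly below 12.71: 10. Equal to 12.71: 1.
PR = 10/12 × 100 = 83.3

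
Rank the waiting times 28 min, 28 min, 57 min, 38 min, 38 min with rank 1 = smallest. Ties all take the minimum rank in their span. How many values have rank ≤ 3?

4

Sorted (ascending): 28, 28, 38, 38, 57
The 2 values of 28 occupy positions 1–2 → each gets rank 1.
The 2 values of 38 occupy positions 3–4 → each gets rank 3.
Ranks ≤ 3: {1, 1, 3, 3} → 4 values.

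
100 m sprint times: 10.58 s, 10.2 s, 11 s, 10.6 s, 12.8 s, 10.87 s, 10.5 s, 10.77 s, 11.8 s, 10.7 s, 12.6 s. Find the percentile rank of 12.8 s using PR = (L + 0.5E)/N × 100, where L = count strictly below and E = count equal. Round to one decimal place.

N = 11.
Strictly below 12.8: 10. Equal to 12.8: 1.
PR = (10 + 0.5·1)/11 × 100 = 95.5

95.5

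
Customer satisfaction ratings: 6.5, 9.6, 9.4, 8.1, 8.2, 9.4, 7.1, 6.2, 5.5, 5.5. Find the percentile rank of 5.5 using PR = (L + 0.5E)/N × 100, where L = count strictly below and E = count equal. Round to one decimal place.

10.0

N = 10.
Strictly below 5.5: 0. Equal to 5.5: 2.
PR = (0 + 0.5·2)/10 × 100 = 10.0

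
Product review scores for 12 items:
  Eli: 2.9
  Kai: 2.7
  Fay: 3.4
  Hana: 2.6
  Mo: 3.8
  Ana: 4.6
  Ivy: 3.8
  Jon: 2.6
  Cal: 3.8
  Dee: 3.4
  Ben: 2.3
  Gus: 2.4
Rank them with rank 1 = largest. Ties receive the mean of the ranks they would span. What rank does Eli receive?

7

Sorted (descending): 4.6, 3.8, 3.8, 3.8, 3.4, 3.4, 2.9, 2.7, 2.6, 2.6, 2.4, 2.3
The 3 values of 3.8 occupy positions 2–4 → average rank 3.
The 2 values of 3.4 occupy positions 5–6 → average rank (5+6)/2 = 5.5.
The 2 values of 2.6 occupy positions 9–10 → average rank (9+10)/2 = 9.5.
Eli has value 2.9 → rank 7.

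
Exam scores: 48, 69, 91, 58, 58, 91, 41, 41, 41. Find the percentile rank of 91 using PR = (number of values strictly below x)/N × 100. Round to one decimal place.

77.8

N = 9.
Strictly below 91: 7. Equal to 91: 2.
PR = 7/9 × 100 = 77.8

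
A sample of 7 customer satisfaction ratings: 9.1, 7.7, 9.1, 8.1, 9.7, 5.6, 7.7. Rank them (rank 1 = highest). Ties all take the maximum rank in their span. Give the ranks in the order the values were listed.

Sorted (descending): 9.7, 9.1, 9.1, 8.1, 7.7, 7.7, 5.6
The 2 values of 9.1 occupy positions 2–3 → each gets rank 3.
The 2 values of 7.7 occupy positions 5–6 → each gets rank 6.

3, 6, 3, 4, 1, 7, 6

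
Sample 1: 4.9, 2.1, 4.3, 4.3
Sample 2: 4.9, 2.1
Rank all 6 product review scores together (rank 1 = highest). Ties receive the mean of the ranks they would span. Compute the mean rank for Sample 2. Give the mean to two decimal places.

Sorted (descending): 4.9, 4.9, 4.3, 4.3, 2.1, 2.1
The 2 values of 4.9 occupy positions 1–2 → average rank (1+2)/2 = 1.5.
The 2 values of 4.3 occupy positions 3–4 → average rank (3+4)/2 = 3.5.
The 2 values of 2.1 occupy positions 5–6 → average rank (5+6)/2 = 5.5.
Sample 2 values → pooled ranks: 4.9→1.5, 2.1→5.5
Mean rank = (1.5 + 5.5) / 2 = 3.50

3.50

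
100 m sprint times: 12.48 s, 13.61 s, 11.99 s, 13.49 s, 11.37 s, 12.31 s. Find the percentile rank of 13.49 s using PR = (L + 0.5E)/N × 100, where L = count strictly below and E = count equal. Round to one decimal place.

N = 6.
Strictly below 13.49: 4. Equal to 13.49: 1.
PR = (4 + 0.5·1)/6 × 100 = 75.0

75.0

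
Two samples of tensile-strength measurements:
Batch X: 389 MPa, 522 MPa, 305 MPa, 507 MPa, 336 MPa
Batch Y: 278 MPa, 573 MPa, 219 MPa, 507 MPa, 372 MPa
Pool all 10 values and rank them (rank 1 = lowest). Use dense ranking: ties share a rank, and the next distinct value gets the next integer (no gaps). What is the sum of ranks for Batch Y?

24

Sorted (ascending): 219, 278, 305, 336, 372, 389, 507, 507, 522, 573
The 2 values of 507 share dense rank 7.
Remaining distinct values take the next consecutive integers.
Batch Y values → pooled ranks: 278→2, 573→9, 219→1, 507→7, 372→5
Rank sum = 2 + 9 + 1 + 7 + 5 = 24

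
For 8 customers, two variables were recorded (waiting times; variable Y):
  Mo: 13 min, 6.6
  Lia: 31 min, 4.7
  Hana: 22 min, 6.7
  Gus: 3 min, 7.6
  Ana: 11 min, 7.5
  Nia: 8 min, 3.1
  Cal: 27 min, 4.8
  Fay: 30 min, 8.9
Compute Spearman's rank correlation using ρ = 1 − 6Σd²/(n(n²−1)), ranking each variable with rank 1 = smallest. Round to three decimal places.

-0.095

Ranks of variable 1: 4, 8, 5, 1, 3, 2, 6, 7
Ranks of variable 2: 4, 2, 5, 7, 6, 1, 3, 8
d = r₁ − r₂: 0, 6, 0, -6, -3, 1, 3, -1
d²: 0, 36, 0, 36, 9, 1, 9, 1; Σd² = 92
ρ = 1 − 6·92/(8·63) = 1 − 552/504 = -0.095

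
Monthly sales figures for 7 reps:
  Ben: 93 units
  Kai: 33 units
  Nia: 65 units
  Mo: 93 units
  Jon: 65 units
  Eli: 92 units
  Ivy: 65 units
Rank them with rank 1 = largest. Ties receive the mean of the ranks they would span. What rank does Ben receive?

Sorted (descending): 93, 93, 92, 65, 65, 65, 33
The 2 values of 93 occupy positions 1–2 → average rank (1+2)/2 = 1.5.
The 3 values of 65 occupy positions 4–6 → average rank 5.
Ben has value 93 units → rank 1.5.

1.5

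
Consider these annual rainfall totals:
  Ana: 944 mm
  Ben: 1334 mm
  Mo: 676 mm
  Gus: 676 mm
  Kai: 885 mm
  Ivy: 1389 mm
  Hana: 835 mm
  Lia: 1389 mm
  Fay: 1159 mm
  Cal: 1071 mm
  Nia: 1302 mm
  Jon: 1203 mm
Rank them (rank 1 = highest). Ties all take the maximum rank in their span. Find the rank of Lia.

Sorted (descending): 1389, 1389, 1334, 1302, 1203, 1159, 1071, 944, 885, 835, 676, 676
The 2 values of 1389 occupy positions 1–2 → each gets rank 2.
The 2 values of 676 occupy positions 11–12 → each gets rank 12.
Lia has value 1389 mm → rank 2.

2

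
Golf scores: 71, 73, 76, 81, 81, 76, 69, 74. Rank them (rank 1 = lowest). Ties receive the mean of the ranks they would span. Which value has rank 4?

Sorted (ascending): 69, 71, 73, 74, 76, 76, 81, 81
The 2 values of 76 occupy positions 5–6 → average rank (5+6)/2 = 5.5.
The 2 values of 81 occupy positions 7–8 → average rank (7+8)/2 = 7.5.
Rank 4 → value 74.

74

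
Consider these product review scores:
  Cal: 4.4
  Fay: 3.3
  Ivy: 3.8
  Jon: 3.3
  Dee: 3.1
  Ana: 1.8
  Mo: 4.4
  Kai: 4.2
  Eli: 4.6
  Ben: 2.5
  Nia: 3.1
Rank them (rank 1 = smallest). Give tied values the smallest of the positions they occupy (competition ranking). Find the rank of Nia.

3

Sorted (ascending): 1.8, 2.5, 3.1, 3.1, 3.3, 3.3, 3.8, 4.2, 4.4, 4.4, 4.6
The 2 values of 3.1 occupy positions 3–4 → each gets rank 3.
The 2 values of 3.3 occupy positions 5–6 → each gets rank 5.
The 2 values of 4.4 occupy positions 9–10 → each gets rank 9.
Nia has value 3.1 → rank 3.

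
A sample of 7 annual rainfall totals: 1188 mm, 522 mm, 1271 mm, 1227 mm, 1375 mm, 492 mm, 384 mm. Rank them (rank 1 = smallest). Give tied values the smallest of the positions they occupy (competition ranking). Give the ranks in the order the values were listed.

Sorted (ascending): 384, 492, 522, 1188, 1227, 1271, 1375
No ties — each value takes its position as its rank.

4, 3, 6, 5, 7, 2, 1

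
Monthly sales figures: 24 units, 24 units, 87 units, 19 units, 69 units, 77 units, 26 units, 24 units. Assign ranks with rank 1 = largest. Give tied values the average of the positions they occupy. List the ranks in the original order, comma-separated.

Sorted (descending): 87, 77, 69, 26, 24, 24, 24, 19
The 3 values of 24 occupy positions 5–7 → average rank 6.

6, 6, 1, 8, 3, 2, 4, 6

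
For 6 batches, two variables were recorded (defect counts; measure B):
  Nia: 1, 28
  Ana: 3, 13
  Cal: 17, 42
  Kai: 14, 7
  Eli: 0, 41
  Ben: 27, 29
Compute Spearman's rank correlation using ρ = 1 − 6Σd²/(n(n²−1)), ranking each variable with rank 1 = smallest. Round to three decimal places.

Ranks of variable 1: 2, 3, 5, 4, 1, 6
Ranks of variable 2: 3, 2, 6, 1, 5, 4
d = r₁ − r₂: -1, 1, -1, 3, -4, 2
d²: 1, 1, 1, 9, 16, 4; Σd² = 32
ρ = 1 − 6·32/(6·35) = 1 − 192/210 = 0.086

0.086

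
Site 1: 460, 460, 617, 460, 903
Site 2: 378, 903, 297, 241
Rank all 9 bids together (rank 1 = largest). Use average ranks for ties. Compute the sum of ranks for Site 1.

19.5

Sorted (descending): 903, 903, 617, 460, 460, 460, 378, 297, 241
The 2 values of 903 occupy positions 1–2 → average rank (1+2)/2 = 1.5.
The 3 values of 460 occupy positions 4–6 → average rank 5.
Site 1 values → pooled ranks: 460→5, 460→5, 617→3, 460→5, 903→1.5
Rank sum = 5 + 5 + 3 + 5 + 1.5 = 19.5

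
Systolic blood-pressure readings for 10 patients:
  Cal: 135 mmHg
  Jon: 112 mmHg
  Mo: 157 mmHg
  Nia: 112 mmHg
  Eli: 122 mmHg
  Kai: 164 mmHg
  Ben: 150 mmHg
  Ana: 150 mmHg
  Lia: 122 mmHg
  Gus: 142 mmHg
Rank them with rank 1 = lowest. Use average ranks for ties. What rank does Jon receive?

Sorted (ascending): 112, 112, 122, 122, 135, 142, 150, 150, 157, 164
The 2 values of 112 occupy positions 1–2 → average rank (1+2)/2 = 1.5.
The 2 values of 122 occupy positions 3–4 → average rank (3+4)/2 = 3.5.
The 2 values of 150 occupy positions 7–8 → average rank (7+8)/2 = 7.5.
Jon has value 112 mmHg → rank 1.5.

1.5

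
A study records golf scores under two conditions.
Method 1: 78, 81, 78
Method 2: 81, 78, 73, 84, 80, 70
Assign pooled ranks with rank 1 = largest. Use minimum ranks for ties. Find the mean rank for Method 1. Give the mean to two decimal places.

Sorted (descending): 84, 81, 81, 80, 78, 78, 78, 73, 70
The 2 values of 81 occupy positions 2–3 → each gets rank 2.
The 3 values of 78 occupy positions 5–7 → each gets rank 5.
Method 1 values → pooled ranks: 78→5, 81→2, 78→5
Mean rank = (5 + 2 + 5) / 3 = 4.00

4.00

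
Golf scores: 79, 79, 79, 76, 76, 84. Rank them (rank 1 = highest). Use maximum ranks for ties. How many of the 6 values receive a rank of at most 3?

Sorted (descending): 84, 79, 79, 79, 76, 76
The 3 values of 79 occupy positions 2–4 → each gets rank 4.
The 2 values of 76 occupy positions 5–6 → each gets rank 6.
Ranks ≤ 3: {1} → 1 value.

1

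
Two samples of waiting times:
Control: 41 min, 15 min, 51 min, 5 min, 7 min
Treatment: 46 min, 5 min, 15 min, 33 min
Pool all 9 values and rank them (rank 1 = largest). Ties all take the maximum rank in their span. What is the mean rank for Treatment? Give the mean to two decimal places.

Sorted (descending): 51, 46, 41, 33, 15, 15, 7, 5, 5
The 2 values of 15 occupy positions 5–6 → each gets rank 6.
The 2 values of 5 occupy positions 8–9 → each gets rank 9.
Treatment values → pooled ranks: 46→2, 5→9, 15→6, 33→4
Mean rank = (2 + 9 + 6 + 4) / 4 = 5.25

5.25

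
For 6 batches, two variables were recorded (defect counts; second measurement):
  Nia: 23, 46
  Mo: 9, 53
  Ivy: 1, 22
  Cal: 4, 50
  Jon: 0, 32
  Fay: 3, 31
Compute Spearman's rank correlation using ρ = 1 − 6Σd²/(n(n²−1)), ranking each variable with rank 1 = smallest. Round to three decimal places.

Ranks of variable 1: 6, 5, 2, 4, 1, 3
Ranks of variable 2: 4, 6, 1, 5, 3, 2
d = r₁ − r₂: 2, -1, 1, -1, -2, 1
d²: 4, 1, 1, 1, 4, 1; Σd² = 12
ρ = 1 − 6·12/(6·35) = 1 − 72/210 = 0.657

0.657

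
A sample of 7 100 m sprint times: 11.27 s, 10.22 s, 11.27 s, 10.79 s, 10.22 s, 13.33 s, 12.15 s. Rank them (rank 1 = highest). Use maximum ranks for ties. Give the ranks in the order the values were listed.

4, 7, 4, 5, 7, 1, 2

Sorted (descending): 13.33, 12.15, 11.27, 11.27, 10.79, 10.22, 10.22
The 2 values of 11.27 occupy positions 3–4 → each gets rank 4.
The 2 values of 10.22 occupy positions 6–7 → each gets rank 7.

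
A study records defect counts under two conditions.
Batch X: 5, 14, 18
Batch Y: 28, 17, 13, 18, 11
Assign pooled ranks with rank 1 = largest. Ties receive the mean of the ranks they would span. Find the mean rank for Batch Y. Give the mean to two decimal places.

4.10

Sorted (descending): 28, 18, 18, 17, 14, 13, 11, 5
The 2 values of 18 occupy positions 2–3 → average rank (2+3)/2 = 2.5.
Batch Y values → pooled ranks: 28→1, 17→4, 13→6, 18→2.5, 11→7
Mean rank = (1 + 4 + 6 + 2.5 + 7) / 5 = 4.10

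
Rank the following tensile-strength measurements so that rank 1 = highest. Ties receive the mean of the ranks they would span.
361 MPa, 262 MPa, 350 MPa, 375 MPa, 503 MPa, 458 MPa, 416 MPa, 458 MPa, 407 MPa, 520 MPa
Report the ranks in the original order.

8, 10, 9, 7, 2, 3.5, 5, 3.5, 6, 1

Sorted (descending): 520, 503, 458, 458, 416, 407, 375, 361, 350, 262
The 2 values of 458 occupy positions 3–4 → average rank (3+4)/2 = 3.5.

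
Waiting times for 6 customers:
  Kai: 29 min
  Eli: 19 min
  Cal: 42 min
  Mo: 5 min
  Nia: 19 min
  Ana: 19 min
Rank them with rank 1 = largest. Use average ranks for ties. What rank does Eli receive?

4

Sorted (descending): 42, 29, 19, 19, 19, 5
The 3 values of 19 occupy positions 3–5 → average rank 4.
Eli has value 19 min → rank 4.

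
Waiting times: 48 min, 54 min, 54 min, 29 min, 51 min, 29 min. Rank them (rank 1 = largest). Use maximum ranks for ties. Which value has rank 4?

Sorted (descending): 54, 54, 51, 48, 29, 29
The 2 values of 54 occupy positions 1–2 → each gets rank 2.
The 2 values of 29 occupy positions 5–6 → each gets rank 6.
Rank 4 → value 48.

48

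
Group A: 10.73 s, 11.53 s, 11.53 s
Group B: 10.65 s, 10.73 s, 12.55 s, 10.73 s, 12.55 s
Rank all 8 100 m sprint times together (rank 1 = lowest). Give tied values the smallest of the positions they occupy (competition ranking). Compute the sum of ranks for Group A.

Sorted (ascending): 10.65, 10.73, 10.73, 10.73, 11.53, 11.53, 12.55, 12.55
The 3 values of 10.73 occupy positions 2–4 → each gets rank 2.
The 2 values of 11.53 occupy positions 5–6 → each gets rank 5.
The 2 values of 12.55 occupy positions 7–8 → each gets rank 7.
Group A values → pooled ranks: 10.73→2, 11.53→5, 11.53→5
Rank sum = 2 + 5 + 5 = 12

12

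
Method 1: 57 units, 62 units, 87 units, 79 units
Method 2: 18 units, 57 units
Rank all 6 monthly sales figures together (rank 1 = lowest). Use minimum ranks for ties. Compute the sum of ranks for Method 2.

3

Sorted (ascending): 18, 57, 57, 62, 79, 87
The 2 values of 57 occupy positions 2–3 → each gets rank 2.
Method 2 values → pooled ranks: 18→1, 57→2
Rank sum = 1 + 2 = 3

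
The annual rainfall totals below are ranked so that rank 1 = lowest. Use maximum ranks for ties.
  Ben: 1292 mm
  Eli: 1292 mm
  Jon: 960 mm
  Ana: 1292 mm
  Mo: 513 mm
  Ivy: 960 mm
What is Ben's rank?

Sorted (ascending): 513, 960, 960, 1292, 1292, 1292
The 2 values of 960 occupy positions 2–3 → each gets rank 3.
The 3 values of 1292 occupy positions 4–6 → each gets rank 6.
Ben has value 1292 mm → rank 6.

6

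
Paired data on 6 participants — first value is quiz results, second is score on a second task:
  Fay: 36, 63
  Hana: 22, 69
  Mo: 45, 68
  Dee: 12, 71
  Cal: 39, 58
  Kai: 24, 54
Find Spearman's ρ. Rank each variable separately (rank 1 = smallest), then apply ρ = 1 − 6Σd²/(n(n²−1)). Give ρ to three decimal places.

Ranks of variable 1: 4, 2, 6, 1, 5, 3
Ranks of variable 2: 3, 5, 4, 6, 2, 1
d = r₁ − r₂: 1, -3, 2, -5, 3, 2
d²: 1, 9, 4, 25, 9, 4; Σd² = 52
ρ = 1 − 6·52/(6·35) = 1 − 312/210 = -0.486

-0.486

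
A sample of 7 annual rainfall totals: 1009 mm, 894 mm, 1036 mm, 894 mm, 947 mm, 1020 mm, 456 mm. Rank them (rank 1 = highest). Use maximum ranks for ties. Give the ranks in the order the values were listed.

Sorted (descending): 1036, 1020, 1009, 947, 894, 894, 456
The 2 values of 894 occupy positions 5–6 → each gets rank 6.

3, 6, 1, 6, 4, 2, 7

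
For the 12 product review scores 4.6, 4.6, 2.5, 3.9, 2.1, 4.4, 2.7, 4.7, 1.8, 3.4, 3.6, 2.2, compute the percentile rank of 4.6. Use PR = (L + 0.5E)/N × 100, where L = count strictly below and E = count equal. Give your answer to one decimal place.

83.3

N = 12.
Strictly below 4.6: 9. Equal to 4.6: 2.
PR = (9 + 0.5·2)/12 × 100 = 83.3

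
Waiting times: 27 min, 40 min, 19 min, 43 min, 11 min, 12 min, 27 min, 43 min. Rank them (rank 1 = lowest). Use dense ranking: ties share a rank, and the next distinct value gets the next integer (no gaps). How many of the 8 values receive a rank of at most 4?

5

Sorted (ascending): 11, 12, 19, 27, 27, 40, 43, 43
The 2 values of 27 share dense rank 4.
The 2 values of 43 share dense rank 6.
Remaining distinct values take the next consecutive integers.
Ranks ≤ 4: {1, 2, 3, 4, 4} → 5 values.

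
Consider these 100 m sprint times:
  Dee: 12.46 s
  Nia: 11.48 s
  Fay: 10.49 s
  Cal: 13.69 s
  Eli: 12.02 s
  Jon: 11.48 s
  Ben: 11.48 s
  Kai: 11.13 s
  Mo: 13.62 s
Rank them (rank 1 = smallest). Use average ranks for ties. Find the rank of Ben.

4

Sorted (ascending): 10.49, 11.13, 11.48, 11.48, 11.48, 12.02, 12.46, 13.62, 13.69
The 3 values of 11.48 occupy positions 3–5 → average rank 4.
Ben has value 11.48 s → rank 4.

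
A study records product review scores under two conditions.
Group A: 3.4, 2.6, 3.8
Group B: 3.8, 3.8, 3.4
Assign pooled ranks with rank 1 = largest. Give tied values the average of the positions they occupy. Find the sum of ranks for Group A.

Sorted (descending): 3.8, 3.8, 3.8, 3.4, 3.4, 2.6
The 3 values of 3.8 occupy positions 1–3 → average rank 2.
The 2 values of 3.4 occupy positions 4–5 → average rank (4+5)/2 = 4.5.
Group A values → pooled ranks: 3.4→4.5, 2.6→6, 3.8→2
Rank sum = 4.5 + 6 + 2 = 12.5

12.5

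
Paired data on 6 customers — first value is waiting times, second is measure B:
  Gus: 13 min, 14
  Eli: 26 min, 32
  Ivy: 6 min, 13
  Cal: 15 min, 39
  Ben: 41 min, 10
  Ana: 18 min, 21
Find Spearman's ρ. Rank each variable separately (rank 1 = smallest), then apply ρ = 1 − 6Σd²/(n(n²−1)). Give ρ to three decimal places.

-0.029

Ranks of variable 1: 2, 5, 1, 3, 6, 4
Ranks of variable 2: 3, 5, 2, 6, 1, 4
d = r₁ − r₂: -1, 0, -1, -3, 5, 0
d²: 1, 0, 1, 9, 25, 0; Σd² = 36
ρ = 1 − 6·36/(6·35) = 1 − 216/210 = -0.029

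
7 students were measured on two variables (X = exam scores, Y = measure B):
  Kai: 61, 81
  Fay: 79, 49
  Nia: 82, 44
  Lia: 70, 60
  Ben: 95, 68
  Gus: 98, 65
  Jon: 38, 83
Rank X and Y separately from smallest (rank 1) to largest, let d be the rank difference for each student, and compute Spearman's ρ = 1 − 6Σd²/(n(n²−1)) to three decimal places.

-0.464

Ranks of variable 1: 2, 4, 5, 3, 6, 7, 1
Ranks of variable 2: 6, 2, 1, 3, 5, 4, 7
d = r₁ − r₂: -4, 2, 4, 0, 1, 3, -6
d²: 16, 4, 16, 0, 1, 9, 36; Σd² = 82
ρ = 1 − 6·82/(7·48) = 1 − 492/336 = -0.464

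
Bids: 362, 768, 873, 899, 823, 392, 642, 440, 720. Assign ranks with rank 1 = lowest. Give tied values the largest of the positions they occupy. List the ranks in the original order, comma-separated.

1, 6, 8, 9, 7, 2, 4, 3, 5

Sorted (ascending): 362, 392, 440, 642, 720, 768, 823, 873, 899
No ties — each value takes its position as its rank.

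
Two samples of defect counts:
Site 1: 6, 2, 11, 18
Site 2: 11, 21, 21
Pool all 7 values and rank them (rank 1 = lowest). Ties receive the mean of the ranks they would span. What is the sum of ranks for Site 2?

Sorted (ascending): 2, 6, 11, 11, 18, 21, 21
The 2 values of 11 occupy positions 3–4 → average rank (3+4)/2 = 3.5.
The 2 values of 21 occupy positions 6–7 → average rank (6+7)/2 = 6.5.
Site 2 values → pooled ranks: 11→3.5, 21→6.5, 21→6.5
Rank sum = 3.5 + 6.5 + 6.5 = 16.5

16.5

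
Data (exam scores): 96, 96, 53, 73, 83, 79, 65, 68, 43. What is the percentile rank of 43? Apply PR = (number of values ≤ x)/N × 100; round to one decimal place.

N = 9.
Strictly below 43: 0. Equal to 43: 1.
PR = 1/9 × 100 = 11.1

11.1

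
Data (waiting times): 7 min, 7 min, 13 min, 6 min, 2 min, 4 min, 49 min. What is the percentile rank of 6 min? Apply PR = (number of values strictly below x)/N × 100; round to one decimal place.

N = 7.
Strictly below 6: 2. Equal to 6: 1.
PR = 2/7 × 100 = 28.6

28.6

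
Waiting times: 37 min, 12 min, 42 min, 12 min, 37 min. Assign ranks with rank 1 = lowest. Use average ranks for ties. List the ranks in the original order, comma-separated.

Sorted (ascending): 12, 12, 37, 37, 42
The 2 values of 12 occupy positions 1–2 → average rank (1+2)/2 = 1.5.
The 2 values of 37 occupy positions 3–4 → average rank (3+4)/2 = 3.5.

3.5, 1.5, 5, 1.5, 3.5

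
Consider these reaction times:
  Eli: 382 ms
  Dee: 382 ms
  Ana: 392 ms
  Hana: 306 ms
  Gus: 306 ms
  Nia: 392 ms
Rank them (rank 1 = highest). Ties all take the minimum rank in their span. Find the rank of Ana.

Sorted (descending): 392, 392, 382, 382, 306, 306
The 2 values of 392 occupy positions 1–2 → each gets rank 1.
The 2 values of 382 occupy positions 3–4 → each gets rank 3.
The 2 values of 306 occupy positions 5–6 → each gets rank 5.
Ana has value 392 ms → rank 1.

1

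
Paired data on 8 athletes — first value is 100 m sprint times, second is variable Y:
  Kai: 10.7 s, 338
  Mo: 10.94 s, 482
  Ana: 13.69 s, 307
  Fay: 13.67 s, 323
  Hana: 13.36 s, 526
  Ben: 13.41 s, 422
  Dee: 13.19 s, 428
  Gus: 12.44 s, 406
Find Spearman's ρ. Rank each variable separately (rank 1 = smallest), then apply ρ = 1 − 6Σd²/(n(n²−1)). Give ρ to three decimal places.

Ranks of variable 1: 1, 2, 8, 7, 5, 6, 4, 3
Ranks of variable 2: 3, 7, 1, 2, 8, 5, 6, 4
d = r₁ − r₂: -2, -5, 7, 5, -3, 1, -2, -1
d²: 4, 25, 49, 25, 9, 1, 4, 1; Σd² = 118
ρ = 1 − 6·118/(8·63) = 1 − 708/504 = -0.405

-0.405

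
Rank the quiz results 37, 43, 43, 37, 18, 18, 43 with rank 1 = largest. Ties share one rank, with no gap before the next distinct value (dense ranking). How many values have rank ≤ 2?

Sorted (descending): 43, 43, 43, 37, 37, 18, 18
The 3 values of 43 share dense rank 1.
The 2 values of 37 share dense rank 2.
The 2 values of 18 share dense rank 3.
Ranks ≤ 2: {1, 1, 1, 2, 2} → 5 values.

5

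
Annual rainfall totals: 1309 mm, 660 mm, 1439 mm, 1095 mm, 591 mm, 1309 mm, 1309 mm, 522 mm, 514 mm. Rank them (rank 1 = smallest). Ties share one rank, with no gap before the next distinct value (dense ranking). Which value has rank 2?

522

Sorted (ascending): 514, 522, 591, 660, 1095, 1309, 1309, 1309, 1439
The 3 values of 1309 share dense rank 6.
Remaining distinct values take the next consecutive integers.
Rank 2 → value 522.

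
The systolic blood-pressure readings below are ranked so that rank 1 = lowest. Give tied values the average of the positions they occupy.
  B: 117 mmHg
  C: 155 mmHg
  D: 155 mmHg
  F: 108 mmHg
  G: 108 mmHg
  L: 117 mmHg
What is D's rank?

Sorted (ascending): 108, 108, 117, 117, 155, 155
The 2 values of 108 occupy positions 1–2 → average rank (1+2)/2 = 1.5.
The 2 values of 117 occupy positions 3–4 → average rank (3+4)/2 = 3.5.
The 2 values of 155 occupy positions 5–6 → average rank (5+6)/2 = 5.5.
D has value 155 mmHg → rank 5.5.

5.5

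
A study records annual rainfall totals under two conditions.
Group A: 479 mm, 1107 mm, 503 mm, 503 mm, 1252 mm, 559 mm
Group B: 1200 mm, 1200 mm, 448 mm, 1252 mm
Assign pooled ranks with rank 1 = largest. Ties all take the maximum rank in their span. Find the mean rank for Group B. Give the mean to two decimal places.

5.00

Sorted (descending): 1252, 1252, 1200, 1200, 1107, 559, 503, 503, 479, 448
The 2 values of 1252 occupy positions 1–2 → each gets rank 2.
The 2 values of 1200 occupy positions 3–4 → each gets rank 4.
The 2 values of 503 occupy positions 7–8 → each gets rank 8.
Group B values → pooled ranks: 1200→4, 1200→4, 448→10, 1252→2
Mean rank = (4 + 4 + 10 + 2) / 4 = 5.00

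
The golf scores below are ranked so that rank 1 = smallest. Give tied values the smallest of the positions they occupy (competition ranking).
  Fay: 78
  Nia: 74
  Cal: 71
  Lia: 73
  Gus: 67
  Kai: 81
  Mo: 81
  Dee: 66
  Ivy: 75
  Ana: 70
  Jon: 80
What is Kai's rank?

Sorted (ascending): 66, 67, 70, 71, 73, 74, 75, 78, 80, 81, 81
The 2 values of 81 occupy positions 10–11 → each gets rank 10.
Kai has value 81 → rank 10.

10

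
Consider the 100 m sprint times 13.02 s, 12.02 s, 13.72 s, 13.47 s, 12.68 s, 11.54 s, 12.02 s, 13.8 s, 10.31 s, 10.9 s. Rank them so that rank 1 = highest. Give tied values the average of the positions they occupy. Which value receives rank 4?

Sorted (descending): 13.8, 13.72, 13.47, 13.02, 12.68, 12.02, 12.02, 11.54, 10.9, 10.31
The 2 values of 12.02 occupy positions 6–7 → average rank (6+7)/2 = 6.5.
Rank 4 → value 13.02.

13.02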